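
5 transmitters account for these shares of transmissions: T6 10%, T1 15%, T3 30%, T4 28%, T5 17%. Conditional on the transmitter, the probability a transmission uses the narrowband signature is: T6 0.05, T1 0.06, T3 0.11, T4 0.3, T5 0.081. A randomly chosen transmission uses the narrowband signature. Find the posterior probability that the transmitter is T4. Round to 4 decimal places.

0.5802

By Bayes' rule, posterior ∝ prior × likelihood:
  T6: 0.1 × 0.05 = 0.005
  T1: 0.15 × 0.06 = 0.009
  T3: 0.3 × 0.11 = 0.033
  T4: 0.28 × 0.3 = 0.084
  T5: 0.17 × 0.081 = 0.01377
Normalizing constant = 0.14477.
P(T4 | evidence) = 0.084 / 0.14477 ≈ 0.5802.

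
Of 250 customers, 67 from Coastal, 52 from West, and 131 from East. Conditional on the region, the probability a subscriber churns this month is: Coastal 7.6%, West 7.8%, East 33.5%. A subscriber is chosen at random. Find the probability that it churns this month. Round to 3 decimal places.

By Bayes' rule, posterior ∝ prior × likelihood:
  Coastal: 0.268 × 0.076 = 0.020368
  West: 0.208 × 0.078 = 0.016224
  East: 0.524 × 0.335 = 0.17554
P(churn) = 0.020368 + 0.016224 + 0.17554 = 0.212132 → 0.212.

0.212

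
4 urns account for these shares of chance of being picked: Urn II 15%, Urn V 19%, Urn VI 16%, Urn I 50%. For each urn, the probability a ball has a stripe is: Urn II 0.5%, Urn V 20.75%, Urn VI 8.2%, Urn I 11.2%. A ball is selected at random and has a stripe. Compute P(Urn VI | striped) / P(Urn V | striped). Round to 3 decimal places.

0.333

By Bayes' rule, posterior ∝ prior × likelihood:
  Urn II: 0.15 × 0.005 = 0.00075
  Urn V: 0.19 × 0.2075 = 0.039425
  Urn VI: 0.16 × 0.082 = 0.01312
  Urn I: 0.5 × 0.112 = 0.056
Sum = 0.109295.
The ratio is 0.01312 / 0.039425 (the normalizer cancels) = 0.333.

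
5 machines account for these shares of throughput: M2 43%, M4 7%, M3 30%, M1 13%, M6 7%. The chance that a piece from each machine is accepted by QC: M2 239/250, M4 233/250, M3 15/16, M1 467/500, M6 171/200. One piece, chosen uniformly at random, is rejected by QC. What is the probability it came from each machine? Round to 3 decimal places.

Taking complements, P(rejected | each) = M2 0.044, M4 0.068, M3 0.0625, M1 0.066, M6 0.145.
Unnormalized posteriors (prior × likelihood):
  M2: 0.43 × 0.044 = 0.01892
  M4: 0.07 × 0.068 = 0.00476
  M3: 0.3 × 0.0625 = 0.01875
  M1: 0.13 × 0.066 = 0.00858
  M6: 0.07 × 0.145 = 0.01015
Sum = 0.06116.
P(M2 | rejected) = 0.01892/0.06116 ≈ 0.309
P(M4 | rejected) = 0.00476/0.06116 ≈ 0.078
P(M3 | rejected) = 0.01875/0.06116 ≈ 0.307
P(M1 | rejected) = 0.00858/0.06116 ≈ 0.140
P(M6 | rejected) = 0.01015/0.06116 ≈ 0.166

M2 0.309, M4 0.078, M3 0.307, M1 0.140, M6 0.166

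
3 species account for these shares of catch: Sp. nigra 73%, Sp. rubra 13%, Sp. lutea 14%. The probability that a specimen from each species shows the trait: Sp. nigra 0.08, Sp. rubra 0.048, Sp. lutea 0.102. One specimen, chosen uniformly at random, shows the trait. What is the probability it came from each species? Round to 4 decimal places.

Prior × likelihood for each hypothesis:
  Sp. nigra: 0.73 × 0.08 = 0.0584
  Sp. rubra: 0.13 × 0.048 = 0.00624
  Sp. lutea: 0.14 × 0.102 = 0.01428
Sum = 0.07892.
P(Sp. nigra | trait) = 0.0584/0.07892 ≈ 0.7400
P(Sp. rubra | trait) = 0.00624/0.07892 ≈ 0.0791
P(Sp. lutea | trait) = 0.01428/0.07892 ≈ 0.1809

Sp. nigra 0.7400, Sp. rubra 0.0791, Sp. lutea 0.1809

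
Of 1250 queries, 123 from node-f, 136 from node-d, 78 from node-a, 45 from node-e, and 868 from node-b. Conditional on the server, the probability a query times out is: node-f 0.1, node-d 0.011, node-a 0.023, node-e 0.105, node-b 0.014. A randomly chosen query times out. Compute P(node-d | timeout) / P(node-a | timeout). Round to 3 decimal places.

Unnormalized posteriors (prior × likelihood):
  node-f: 0.0984 × 0.1 = 0.00984
  node-d: 0.1088 × 0.011 = 0.0011968
  node-a: 0.0624 × 0.023 = 0.0014352
  node-e: 0.036 × 0.105 = 0.00378
  node-b: 0.6944 × 0.014 = 0.0097216
Sum = 0.0259736.
The ratio is 0.0011968 / 0.0014352 (the normalizer cancels) = 0.834.

0.834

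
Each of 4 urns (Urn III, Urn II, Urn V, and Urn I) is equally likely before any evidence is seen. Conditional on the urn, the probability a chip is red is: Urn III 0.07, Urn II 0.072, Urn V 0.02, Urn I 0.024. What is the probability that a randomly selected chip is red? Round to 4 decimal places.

0.0465

With a uniform prior (1/4 each), posterior ∝ likelihood:
  Urn III: 0.07
  Urn II: 0.072
  Urn V: 0.02
  Urn I: 0.024
P(red) = (1/4) × (0.07 + 0.072 + 0.02 + 0.024) = 0.186/4 ≈ 0.0465.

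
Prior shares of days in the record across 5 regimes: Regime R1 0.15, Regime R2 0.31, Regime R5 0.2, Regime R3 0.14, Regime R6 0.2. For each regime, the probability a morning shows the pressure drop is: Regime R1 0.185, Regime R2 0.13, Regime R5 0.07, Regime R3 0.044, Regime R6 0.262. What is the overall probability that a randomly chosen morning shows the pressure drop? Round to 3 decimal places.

0.141

Unnormalized posteriors (prior × likelihood):
  Regime R1: 0.15 × 0.185 = 0.02775
  Regime R2: 0.31 × 0.13 = 0.0403
  Regime R5: 0.2 × 0.07 = 0.014
  Regime R3: 0.14 × 0.044 = 0.00616
  Regime R6: 0.2 × 0.262 = 0.0524
P(drop) = 0.02775 + 0.0403 + 0.014 + 0.00616 + 0.0524 = 0.14061 → 0.141.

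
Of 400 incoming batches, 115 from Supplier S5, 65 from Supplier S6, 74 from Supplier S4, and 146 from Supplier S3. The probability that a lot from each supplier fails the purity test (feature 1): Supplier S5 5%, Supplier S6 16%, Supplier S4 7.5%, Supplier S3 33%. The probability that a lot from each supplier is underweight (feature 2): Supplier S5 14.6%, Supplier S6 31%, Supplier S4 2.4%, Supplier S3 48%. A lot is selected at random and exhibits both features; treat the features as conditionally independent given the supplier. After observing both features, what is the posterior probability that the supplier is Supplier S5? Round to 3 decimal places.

By Bayes' rule, posterior ∝ prior × likelihood:
  Supplier S5: 0.2875 × 0.05 × 0.146 = 0.00209875
  Supplier S6: 0.1625 × 0.16 × 0.31 = 0.00806
  Supplier S4: 0.185 × 0.075 × 0.024 = 0.000333
  Supplier S3: 0.365 × 0.33 × 0.48 = 0.057816
Normalizing constant = 0.06830775.
P(Supplier S5 | evidence) = 0.00209875 / 0.06830775 ≈ 0.031.

0.031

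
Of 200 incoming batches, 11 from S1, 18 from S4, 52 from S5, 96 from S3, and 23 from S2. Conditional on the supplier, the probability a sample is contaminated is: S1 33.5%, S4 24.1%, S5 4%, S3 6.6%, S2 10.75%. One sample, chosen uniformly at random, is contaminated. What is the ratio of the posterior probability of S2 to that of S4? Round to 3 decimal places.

By Bayes' rule, posterior ∝ prior × likelihood:
  S1: 0.055 × 0.335 = 0.018425
  S4: 0.09 × 0.241 = 0.02169
  S5: 0.26 × 0.04 = 0.0104
  S3: 0.48 × 0.066 = 0.03168
  S2: 0.115 × 0.1075 = 0.0123625
Sum = 0.0945575.
The ratio is 0.0123625 / 0.02169 (the normalizer cancels) = 0.570.

0.570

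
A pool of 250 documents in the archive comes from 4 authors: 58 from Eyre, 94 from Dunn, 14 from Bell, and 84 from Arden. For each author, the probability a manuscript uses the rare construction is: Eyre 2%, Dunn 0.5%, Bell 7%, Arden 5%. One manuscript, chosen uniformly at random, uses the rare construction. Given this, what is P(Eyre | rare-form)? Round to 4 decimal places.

Compute prior × likelihood for every hypothesis:
  Eyre: 0.232 × 0.02 = 0.00464
  Dunn: 0.376 × 0.005 = 0.00188
  Bell: 0.056 × 0.07 = 0.00392
  Arden: 0.336 × 0.05 = 0.0168
Total = 0.02724.
P(Eyre | evidence) = 0.00464 / 0.02724 ≈ 0.1703.

0.1703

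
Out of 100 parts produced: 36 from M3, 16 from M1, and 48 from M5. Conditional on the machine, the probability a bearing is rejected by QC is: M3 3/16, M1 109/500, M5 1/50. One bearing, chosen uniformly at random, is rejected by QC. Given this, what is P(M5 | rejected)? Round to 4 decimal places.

0.0857

Compute prior × likelihood for every hypothesis:
  M3: 0.36 × 0.1875 = 0.0675
  M1: 0.16 × 0.218 = 0.03488
  M5: 0.48 × 0.02 = 0.0096
Normalizing constant = 0.11198.
P(M5 | evidence) = 0.0096 / 0.11198 ≈ 0.0857.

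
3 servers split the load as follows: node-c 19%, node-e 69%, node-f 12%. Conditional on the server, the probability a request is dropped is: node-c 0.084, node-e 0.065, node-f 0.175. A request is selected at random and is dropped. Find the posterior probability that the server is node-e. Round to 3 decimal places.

0.548

Compute prior × likelihood for every hypothesis:
  node-c: 0.19 × 0.084 = 0.01596
  node-e: 0.69 × 0.065 = 0.04485
  node-f: 0.12 × 0.175 = 0.021
Total = 0.08181.
P(node-e | evidence) = 0.04485 / 0.08181 ≈ 0.548.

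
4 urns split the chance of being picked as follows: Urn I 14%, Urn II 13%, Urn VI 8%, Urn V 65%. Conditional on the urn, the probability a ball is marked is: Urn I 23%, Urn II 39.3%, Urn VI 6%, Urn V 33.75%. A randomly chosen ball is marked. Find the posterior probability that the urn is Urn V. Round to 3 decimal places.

Prior × likelihood for each hypothesis:
  Urn I: 0.14 × 0.23 = 0.0322
  Urn II: 0.13 × 0.393 = 0.05109
  Urn VI: 0.08 × 0.06 = 0.0048
  Urn V: 0.65 × 0.3375 = 0.219375
Total = 0.307465.
P(Urn V | evidence) = 0.219375 / 0.307465 ≈ 0.713.

0.713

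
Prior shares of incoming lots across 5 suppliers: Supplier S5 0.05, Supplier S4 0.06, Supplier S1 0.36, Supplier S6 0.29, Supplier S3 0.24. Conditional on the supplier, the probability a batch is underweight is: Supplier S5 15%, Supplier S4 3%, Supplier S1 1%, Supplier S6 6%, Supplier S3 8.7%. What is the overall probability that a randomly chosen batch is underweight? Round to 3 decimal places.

Prior × likelihood for each hypothesis:
  Supplier S5: 0.05 × 0.15 = 0.0075
  Supplier S4: 0.06 × 0.03 = 0.0018
  Supplier S1: 0.36 × 0.01 = 0.0036
  Supplier S6: 0.29 × 0.06 = 0.0174
  Supplier S3: 0.24 × 0.087 = 0.02088
P(underweight) = 0.0075 + 0.0018 + 0.0036 + 0.0174 + 0.02088 = 0.05118 → 0.051.

0.051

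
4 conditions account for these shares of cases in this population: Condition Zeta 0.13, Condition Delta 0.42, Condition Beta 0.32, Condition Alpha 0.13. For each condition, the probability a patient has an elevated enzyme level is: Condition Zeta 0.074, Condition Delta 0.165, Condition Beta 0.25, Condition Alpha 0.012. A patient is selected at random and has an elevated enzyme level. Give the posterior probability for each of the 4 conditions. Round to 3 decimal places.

Condition Zeta 0.060, Condition Delta 0.432, Condition Beta 0.499, Condition Alpha 0.010

Compute prior × likelihood for every hypothesis:
  Condition Zeta: 0.13 × 0.074 = 0.00962
  Condition Delta: 0.42 × 0.165 = 0.0693
  Condition Beta: 0.32 × 0.25 = 0.08
  Condition Alpha: 0.13 × 0.012 = 0.00156
Total = 0.16048.
P(Condition Zeta | elevated) = 0.00962/0.16048 ≈ 0.060
P(Condition Delta | elevated) = 0.0693/0.16048 ≈ 0.432
P(Condition Beta | elevated) = 0.08/0.16048 ≈ 0.499
P(Condition Alpha | elevated) = 0.00156/0.16048 ≈ 0.010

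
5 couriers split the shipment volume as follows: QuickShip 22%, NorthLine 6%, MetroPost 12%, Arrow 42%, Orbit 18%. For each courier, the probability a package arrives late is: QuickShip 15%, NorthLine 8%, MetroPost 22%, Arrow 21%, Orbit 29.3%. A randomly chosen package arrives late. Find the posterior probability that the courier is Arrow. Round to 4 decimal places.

0.4300

By Bayes' rule, posterior ∝ prior × likelihood:
  QuickShip: 0.22 × 0.15 = 0.033
  NorthLine: 0.06 × 0.08 = 0.0048
  MetroPost: 0.12 × 0.22 = 0.0264
  Arrow: 0.42 × 0.21 = 0.0882
  Orbit: 0.18 × 0.293 = 0.05274
Normalizing constant = 0.20514.
P(Arrow | evidence) = 0.0882 / 0.20514 ≈ 0.4300.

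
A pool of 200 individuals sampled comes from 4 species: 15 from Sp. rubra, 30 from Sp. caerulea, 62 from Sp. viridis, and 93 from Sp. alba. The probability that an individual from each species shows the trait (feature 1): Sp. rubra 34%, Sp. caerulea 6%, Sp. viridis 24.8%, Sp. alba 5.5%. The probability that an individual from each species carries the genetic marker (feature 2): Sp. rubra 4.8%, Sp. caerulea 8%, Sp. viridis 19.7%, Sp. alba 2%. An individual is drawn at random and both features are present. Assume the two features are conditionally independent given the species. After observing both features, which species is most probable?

Sp. viridis

Prior × likelihood for each hypothesis:
  Sp. rubra: 0.075 × 0.34 × 0.048 = 0.001224
  Sp. caerulea: 0.15 × 0.06 × 0.08 = 0.00072
  Sp. viridis: 0.31 × 0.248 × 0.197 = 0.01514536
  Sp. alba: 0.465 × 0.055 × 0.02 = 0.0005115
Sum = 0.01760086.
Largest term belongs to Sp. viridis, so Sp. viridis is most probable.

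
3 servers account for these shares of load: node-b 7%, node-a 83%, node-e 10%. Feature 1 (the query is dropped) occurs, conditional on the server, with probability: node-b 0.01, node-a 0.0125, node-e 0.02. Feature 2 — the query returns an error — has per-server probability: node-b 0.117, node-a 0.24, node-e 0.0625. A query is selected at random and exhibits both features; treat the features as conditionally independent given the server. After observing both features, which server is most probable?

node-a

Compute prior × likelihood for every hypothesis:
  node-b: 0.07 × 0.01 × 0.117 = 0.0000819
  node-a: 0.83 × 0.0125 × 0.24 = 0.00249
  node-e: 0.1 × 0.02 × 0.0625 = 0.000125
Total = 0.0026969.
Largest term belongs to node-a, so node-a is most probable.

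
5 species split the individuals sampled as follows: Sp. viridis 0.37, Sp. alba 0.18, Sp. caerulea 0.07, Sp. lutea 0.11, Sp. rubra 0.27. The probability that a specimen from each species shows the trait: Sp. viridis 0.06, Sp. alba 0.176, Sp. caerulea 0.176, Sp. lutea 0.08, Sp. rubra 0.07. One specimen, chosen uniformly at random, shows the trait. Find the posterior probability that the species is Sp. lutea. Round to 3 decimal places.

Unnormalized posteriors (prior × likelihood):
  Sp. viridis: 0.37 × 0.06 = 0.0222
  Sp. alba: 0.18 × 0.176 = 0.03168
  Sp. caerulea: 0.07 × 0.176 = 0.01232
  Sp. lutea: 0.11 × 0.08 = 0.0088
  Sp. rubra: 0.27 × 0.07 = 0.0189
Normalizing constant = 0.0939.
P(Sp. lutea | evidence) = 0.0088 / 0.0939 ≈ 0.094.

0.094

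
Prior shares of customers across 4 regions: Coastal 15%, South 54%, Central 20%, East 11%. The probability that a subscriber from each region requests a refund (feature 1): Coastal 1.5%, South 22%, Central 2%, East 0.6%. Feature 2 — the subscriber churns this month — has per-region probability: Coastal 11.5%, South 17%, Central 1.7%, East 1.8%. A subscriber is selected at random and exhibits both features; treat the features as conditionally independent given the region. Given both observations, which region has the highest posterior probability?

Prior × likelihood for each hypothesis:
  Coastal: 0.15 × 0.015 × 0.115 = 0.00025875
  South: 0.54 × 0.22 × 0.17 = 0.020196
  Central: 0.2 × 0.02 × 0.017 = 0.000068
  East: 0.11 × 0.006 × 0.018 = 0.00001188
Sum = 0.02053463.
Largest term belongs to South, so South is most probable.

South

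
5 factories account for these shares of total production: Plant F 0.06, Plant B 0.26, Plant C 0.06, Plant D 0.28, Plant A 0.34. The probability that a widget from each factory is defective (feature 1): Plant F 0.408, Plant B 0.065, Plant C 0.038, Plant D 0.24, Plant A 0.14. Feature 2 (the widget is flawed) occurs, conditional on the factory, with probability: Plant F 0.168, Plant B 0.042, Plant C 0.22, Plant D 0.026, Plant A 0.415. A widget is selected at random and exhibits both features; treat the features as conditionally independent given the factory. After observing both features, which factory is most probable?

Plant A

Prior × likelihood for each hypothesis:
  Plant F: 0.06 × 0.408 × 0.168 = 0.00411264
  Plant B: 0.26 × 0.065 × 0.042 = 0.0007098
  Plant C: 0.06 × 0.038 × 0.22 = 0.0005016
  Plant D: 0.28 × 0.24 × 0.026 = 0.0017472
  Plant A: 0.34 × 0.14 × 0.415 = 0.019754
Sum = 0.02682524.
Largest term belongs to Plant A, so Plant A is most probable.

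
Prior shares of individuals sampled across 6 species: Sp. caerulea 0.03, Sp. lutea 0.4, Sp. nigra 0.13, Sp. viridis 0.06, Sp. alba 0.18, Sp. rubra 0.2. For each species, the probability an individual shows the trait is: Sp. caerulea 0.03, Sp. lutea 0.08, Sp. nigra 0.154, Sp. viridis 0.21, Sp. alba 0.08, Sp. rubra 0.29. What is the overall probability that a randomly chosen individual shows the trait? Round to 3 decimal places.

0.138

Unnormalized posteriors (prior × likelihood):
  Sp. caerulea: 0.03 × 0.03 = 0.0009
  Sp. lutea: 0.4 × 0.08 = 0.032
  Sp. nigra: 0.13 × 0.154 = 0.02002
  Sp. viridis: 0.06 × 0.21 = 0.0126
  Sp. alba: 0.18 × 0.08 = 0.0144
  Sp. rubra: 0.2 × 0.29 = 0.058
P(trait) = 0.0009 + 0.032 + 0.02002 + 0.0126 + 0.0144 + 0.058 = 0.13792 → 0.138.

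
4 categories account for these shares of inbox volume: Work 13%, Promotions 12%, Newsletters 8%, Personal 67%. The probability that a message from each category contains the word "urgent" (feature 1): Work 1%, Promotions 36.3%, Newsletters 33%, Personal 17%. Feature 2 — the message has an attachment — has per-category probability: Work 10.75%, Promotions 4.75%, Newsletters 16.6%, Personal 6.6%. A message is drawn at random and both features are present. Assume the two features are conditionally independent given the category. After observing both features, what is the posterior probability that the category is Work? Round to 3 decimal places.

By Bayes' rule, posterior ∝ prior × likelihood:
  Work: 0.13 × 0.01 × 0.1075 = 0.00013975
  Promotions: 0.12 × 0.363 × 0.0475 = 0.0020691
  Newsletters: 0.08 × 0.33 × 0.166 = 0.0043824
  Personal: 0.67 × 0.17 × 0.066 = 0.0075174
Sum = 0.01410865.
P(Work | evidence) = 0.00013975 / 0.01410865 ≈ 0.010.

0.010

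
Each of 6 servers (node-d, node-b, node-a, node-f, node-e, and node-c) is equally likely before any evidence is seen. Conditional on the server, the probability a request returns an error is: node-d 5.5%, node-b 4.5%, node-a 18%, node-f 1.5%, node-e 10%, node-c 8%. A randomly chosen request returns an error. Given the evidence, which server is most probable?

With a uniform prior (1/6 each), posterior ∝ likelihood:
  node-d: 0.055
  node-b: 0.045
  node-a: 0.18
  node-f: 0.015
  node-e: 0.1
  node-c: 0.08
Sum = 0.475.
Largest term belongs to node-a, so node-a is most probable.

node-a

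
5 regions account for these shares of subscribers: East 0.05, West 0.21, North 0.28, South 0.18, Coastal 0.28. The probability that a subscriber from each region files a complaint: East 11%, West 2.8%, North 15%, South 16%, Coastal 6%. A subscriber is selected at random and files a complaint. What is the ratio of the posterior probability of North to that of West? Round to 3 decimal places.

By Bayes' rule, posterior ∝ prior × likelihood:
  East: 0.05 × 0.11 = 0.0055
  West: 0.21 × 0.028 = 0.00588
  North: 0.28 × 0.15 = 0.042
  South: 0.18 × 0.16 = 0.0288
  Coastal: 0.28 × 0.06 = 0.0168
Total = 0.09898.
The ratio is 0.042 / 0.00588 (the normalizer cancels) = 7.143.

7.143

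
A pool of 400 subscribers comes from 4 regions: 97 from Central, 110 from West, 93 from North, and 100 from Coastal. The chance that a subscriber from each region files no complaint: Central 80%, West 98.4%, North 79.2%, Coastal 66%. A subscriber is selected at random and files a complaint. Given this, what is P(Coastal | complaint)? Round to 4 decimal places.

Taking complements, P(complaint | each) = Central 0.2, West 0.016, North 0.208, Coastal 0.34.
Unnormalized posteriors (prior × likelihood):
  Central: 0.2425 × 0.2 = 0.0485
  West: 0.275 × 0.016 = 0.0044
  North: 0.2325 × 0.208 = 0.04836
  Coastal: 0.25 × 0.34 = 0.085
Sum = 0.18626.
P(Coastal | evidence) = 0.085 / 0.18626 ≈ 0.4564.

0.4564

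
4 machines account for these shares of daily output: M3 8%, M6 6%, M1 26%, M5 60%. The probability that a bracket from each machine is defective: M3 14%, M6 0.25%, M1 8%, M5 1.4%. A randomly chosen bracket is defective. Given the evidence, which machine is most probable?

M1

Compute prior × likelihood for every hypothesis:
  M3: 0.08 × 0.14 = 0.0112
  M6: 0.06 × 0.0025 = 0.00015
  M1: 0.26 × 0.08 = 0.0208
  M5: 0.6 × 0.014 = 0.0084
Total = 0.04055.
Largest term belongs to M1, so M1 is most probable.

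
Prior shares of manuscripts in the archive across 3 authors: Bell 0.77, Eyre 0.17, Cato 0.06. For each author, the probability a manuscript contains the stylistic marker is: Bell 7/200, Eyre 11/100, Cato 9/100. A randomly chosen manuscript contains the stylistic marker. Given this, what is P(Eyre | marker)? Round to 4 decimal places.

Compute prior × likelihood for every hypothesis:
  Bell: 0.77 × 0.035 = 0.02695
  Eyre: 0.17 × 0.11 = 0.0187
  Cato: 0.06 × 0.09 = 0.0054
Normalizing constant = 0.05105.
P(Eyre | evidence) = 0.0187 / 0.05105 ≈ 0.3663.

0.3663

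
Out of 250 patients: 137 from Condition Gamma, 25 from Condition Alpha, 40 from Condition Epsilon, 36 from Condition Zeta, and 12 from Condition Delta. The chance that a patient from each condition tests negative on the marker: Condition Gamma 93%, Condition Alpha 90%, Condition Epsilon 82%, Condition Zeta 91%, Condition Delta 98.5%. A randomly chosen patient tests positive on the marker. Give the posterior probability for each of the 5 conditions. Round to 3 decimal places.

Taking complements, P(marker-positive | each) = Condition Gamma 0.07, Condition Alpha 0.1, Condition Epsilon 0.18, Condition Zeta 0.09, Condition Delta 0.015.
Unnormalized posteriors (prior × likelihood):
  Condition Gamma: 0.548 × 0.07 = 0.03836
  Condition Alpha: 0.1 × 0.1 = 0.01
  Condition Epsilon: 0.16 × 0.18 = 0.0288
  Condition Zeta: 0.144 × 0.09 = 0.01296
  Condition Delta: 0.048 × 0.015 = 0.00072
Sum = 0.09084.
P(Condition Gamma | marker-positive) = 0.03836/0.09084 ≈ 0.422
P(Condition Alpha | marker-positive) = 0.01/0.09084 ≈ 0.110
P(Condition Epsilon | marker-positive) = 0.0288/0.09084 ≈ 0.317
P(Condition Zeta | marker-positive) = 0.01296/0.09084 ≈ 0.143
P(Condition Delta | marker-positive) = 0.00072/0.09084 ≈ 0.008

Condition Gamma 0.422, Condition Alpha 0.110, Condition Epsilon 0.317, Condition Zeta 0.143, Condition Delta 0.008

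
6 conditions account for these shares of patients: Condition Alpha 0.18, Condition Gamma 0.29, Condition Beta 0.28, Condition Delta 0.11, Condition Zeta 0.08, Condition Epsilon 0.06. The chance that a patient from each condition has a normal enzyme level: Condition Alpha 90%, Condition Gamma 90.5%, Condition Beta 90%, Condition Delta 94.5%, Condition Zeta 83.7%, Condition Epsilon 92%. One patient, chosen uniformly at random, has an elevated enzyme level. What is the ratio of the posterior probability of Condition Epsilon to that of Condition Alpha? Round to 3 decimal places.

0.267

Taking complements, P(elevated | each) = Condition Alpha 0.1, Condition Gamma 0.095, Condition Beta 0.1, Condition Delta 0.055, Condition Zeta 0.163, Condition Epsilon 0.08.
Compute prior × likelihood for every hypothesis:
  Condition Alpha: 0.18 × 0.1 = 0.018
  Condition Gamma: 0.29 × 0.095 = 0.02755
  Condition Beta: 0.28 × 0.1 = 0.028
  Condition Delta: 0.11 × 0.055 = 0.00605
  Condition Zeta: 0.08 × 0.163 = 0.01304
  Condition Epsilon: 0.06 × 0.08 = 0.0048
Normalizing constant = 0.09744.
The ratio is 0.0048 / 0.018 (the normalizer cancels) = 0.267.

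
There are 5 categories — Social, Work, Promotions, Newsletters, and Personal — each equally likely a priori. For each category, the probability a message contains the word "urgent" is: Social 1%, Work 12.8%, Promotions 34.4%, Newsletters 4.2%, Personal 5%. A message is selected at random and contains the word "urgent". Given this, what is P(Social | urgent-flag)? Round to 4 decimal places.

With a uniform prior (1/5 each), posterior ∝ likelihood:
  Social: 0.01
  Work: 0.128
  Promotions: 0.344
  Newsletters: 0.042
  Personal: 0.05
Sum = 0.574.
P(Social | evidence) = 0.01 / 0.574 ≈ 0.0174.

0.0174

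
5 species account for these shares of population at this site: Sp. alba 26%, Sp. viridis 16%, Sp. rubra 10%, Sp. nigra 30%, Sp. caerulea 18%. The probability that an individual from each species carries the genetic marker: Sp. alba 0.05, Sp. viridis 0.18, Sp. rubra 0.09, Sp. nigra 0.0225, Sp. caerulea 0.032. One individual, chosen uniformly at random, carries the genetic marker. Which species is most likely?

Sp. viridis

Prior × likelihood for each hypothesis:
  Sp. alba: 0.26 × 0.05 = 0.013
  Sp. viridis: 0.16 × 0.18 = 0.0288
  Sp. rubra: 0.1 × 0.09 = 0.009
  Sp. nigra: 0.3 × 0.0225 = 0.00675
  Sp. caerulea: 0.18 × 0.032 = 0.00576
Total = 0.06331.
Largest term belongs to Sp. viridis, so Sp. viridis is most probable.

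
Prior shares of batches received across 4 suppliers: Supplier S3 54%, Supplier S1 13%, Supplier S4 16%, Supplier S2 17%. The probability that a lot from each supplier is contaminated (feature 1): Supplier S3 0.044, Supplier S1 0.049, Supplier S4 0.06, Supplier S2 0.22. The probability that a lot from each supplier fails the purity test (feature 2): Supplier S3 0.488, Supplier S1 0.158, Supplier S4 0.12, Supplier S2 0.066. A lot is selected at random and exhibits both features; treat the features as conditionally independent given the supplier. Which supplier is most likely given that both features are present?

Supplier S3

Prior × likelihood for each hypothesis:
  Supplier S3: 0.54 × 0.044 × 0.488 = 0.01159488
  Supplier S1: 0.13 × 0.049 × 0.158 = 0.00100646
  Supplier S4: 0.16 × 0.06 × 0.12 = 0.001152
  Supplier S2: 0.17 × 0.22 × 0.066 = 0.0024684
Normalizing constant = 0.01622174.
Largest term belongs to Supplier S3, so Supplier S3 is most probable.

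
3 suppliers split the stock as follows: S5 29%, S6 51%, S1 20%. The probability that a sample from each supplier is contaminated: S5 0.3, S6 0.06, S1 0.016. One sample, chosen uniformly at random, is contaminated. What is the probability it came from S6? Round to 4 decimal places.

0.2533

Compute prior × likelihood for every hypothesis:
  S5: 0.29 × 0.3 = 0.087
  S6: 0.51 × 0.06 = 0.0306
  S1: 0.2 × 0.016 = 0.0032
Total = 0.1208.
P(S6 | evidence) = 0.0306 / 0.1208 ≈ 0.2533.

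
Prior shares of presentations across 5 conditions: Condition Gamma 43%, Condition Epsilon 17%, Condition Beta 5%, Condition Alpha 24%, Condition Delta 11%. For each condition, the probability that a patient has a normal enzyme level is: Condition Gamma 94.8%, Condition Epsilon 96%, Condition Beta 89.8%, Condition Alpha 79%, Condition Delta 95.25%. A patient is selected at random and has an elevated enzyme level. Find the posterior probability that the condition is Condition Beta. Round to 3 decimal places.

Taking complements, P(elevated | each) = Condition Gamma 0.052, Condition Epsilon 0.04, Condition Beta 0.102, Condition Alpha 0.21, Condition Delta 0.0475.
By Bayes' rule, posterior ∝ prior × likelihood:
  Condition Gamma: 0.43 × 0.052 = 0.02236
  Condition Epsilon: 0.17 × 0.04 = 0.0068
  Condition Beta: 0.05 × 0.102 = 0.0051
  Condition Alpha: 0.24 × 0.21 = 0.0504
  Condition Delta: 0.11 × 0.0475 = 0.005225
Total = 0.089885.
P(Condition Beta | evidence) = 0.0051 / 0.089885 ≈ 0.057.

0.057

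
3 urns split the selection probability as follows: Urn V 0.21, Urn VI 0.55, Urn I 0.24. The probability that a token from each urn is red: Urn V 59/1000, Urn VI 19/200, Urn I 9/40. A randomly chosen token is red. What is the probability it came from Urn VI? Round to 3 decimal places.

Compute prior × likelihood for every hypothesis:
  Urn V: 0.21 × 0.059 = 0.01239
  Urn VI: 0.55 × 0.095 = 0.05225
  Urn I: 0.24 × 0.225 = 0.054
Total = 0.11864.
P(Urn VI | evidence) = 0.05225 / 0.11864 ≈ 0.440.

0.440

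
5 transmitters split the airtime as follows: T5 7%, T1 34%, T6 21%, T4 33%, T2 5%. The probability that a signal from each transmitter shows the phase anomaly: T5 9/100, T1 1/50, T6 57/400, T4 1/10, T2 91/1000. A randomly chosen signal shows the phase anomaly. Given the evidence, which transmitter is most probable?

By Bayes' rule, posterior ∝ prior × likelihood:
  T5: 0.07 × 0.09 = 0.0063
  T1: 0.34 × 0.02 = 0.0068
  T6: 0.21 × 0.1425 = 0.029925
  T4: 0.33 × 0.1 = 0.033
  T2: 0.05 × 0.091 = 0.00455
Normalizing constant = 0.080575.
Largest term belongs to T4, so T4 is most probable.

T4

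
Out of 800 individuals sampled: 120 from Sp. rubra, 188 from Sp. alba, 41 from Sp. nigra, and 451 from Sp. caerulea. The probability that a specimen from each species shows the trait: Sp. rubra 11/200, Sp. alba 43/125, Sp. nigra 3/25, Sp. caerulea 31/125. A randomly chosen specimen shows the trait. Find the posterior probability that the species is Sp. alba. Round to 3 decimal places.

By Bayes' rule, posterior ∝ prior × likelihood:
  Sp. rubra: 0.15 × 0.055 = 0.00825
  Sp. alba: 0.235 × 0.344 = 0.08084
  Sp. nigra: 0.05125 × 0.12 = 0.00615
  Sp. caerulea: 0.56375 × 0.248 = 0.13981
Total = 0.23505.
P(Sp. alba | evidence) = 0.08084 / 0.23505 ≈ 0.344.

0.344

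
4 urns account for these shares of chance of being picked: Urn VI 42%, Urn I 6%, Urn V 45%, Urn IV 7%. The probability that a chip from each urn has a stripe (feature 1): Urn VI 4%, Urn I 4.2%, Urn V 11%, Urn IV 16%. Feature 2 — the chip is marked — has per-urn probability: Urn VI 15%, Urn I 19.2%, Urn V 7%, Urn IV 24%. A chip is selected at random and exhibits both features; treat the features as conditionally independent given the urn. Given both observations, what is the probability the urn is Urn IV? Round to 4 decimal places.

0.2936

By Bayes' rule, posterior ∝ prior × likelihood:
  Urn VI: 0.42 × 0.04 × 0.15 = 0.00252
  Urn I: 0.06 × 0.042 × 0.192 = 0.00048384
  Urn V: 0.45 × 0.11 × 0.07 = 0.003465
  Urn IV: 0.07 × 0.16 × 0.24 = 0.002688
Sum = 0.00915684.
P(Urn IV | evidence) = 0.002688 / 0.00915684 ≈ 0.2936.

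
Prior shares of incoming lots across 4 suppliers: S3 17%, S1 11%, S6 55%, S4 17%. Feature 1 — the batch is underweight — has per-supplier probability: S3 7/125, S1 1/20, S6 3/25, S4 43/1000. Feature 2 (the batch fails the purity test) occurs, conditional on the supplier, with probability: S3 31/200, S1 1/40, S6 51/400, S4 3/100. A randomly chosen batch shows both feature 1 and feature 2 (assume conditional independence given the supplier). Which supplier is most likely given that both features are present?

S6

By Bayes' rule, posterior ∝ prior × likelihood:
  S3: 0.17 × 0.056 × 0.155 = 0.0014756
  S1: 0.11 × 0.05 × 0.025 = 0.0001375
  S6: 0.55 × 0.12 × 0.1275 = 0.008415
  S4: 0.17 × 0.043 × 0.03 = 0.0002193
Normalizing constant = 0.0102474.
Largest term belongs to S6, so S6 is most probable.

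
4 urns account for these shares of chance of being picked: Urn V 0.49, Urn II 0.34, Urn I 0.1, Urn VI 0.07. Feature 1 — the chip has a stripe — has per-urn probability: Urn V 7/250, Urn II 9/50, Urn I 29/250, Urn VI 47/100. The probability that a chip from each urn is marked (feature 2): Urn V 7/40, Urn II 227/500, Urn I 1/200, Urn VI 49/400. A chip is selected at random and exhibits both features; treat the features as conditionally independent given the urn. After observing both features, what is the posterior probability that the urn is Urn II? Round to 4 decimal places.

Compute prior × likelihood for every hypothesis:
  Urn V: 0.49 × 0.028 × 0.175 = 0.002401
  Urn II: 0.34 × 0.18 × 0.454 = 0.0277848
  Urn I: 0.1 × 0.116 × 0.005 = 0.000058
  Urn VI: 0.07 × 0.47 × 0.1225 = 0.00403025
Normalizing constant = 0.03427405.
P(Urn II | evidence) = 0.0277848 / 0.03427405 ≈ 0.8107.

0.8107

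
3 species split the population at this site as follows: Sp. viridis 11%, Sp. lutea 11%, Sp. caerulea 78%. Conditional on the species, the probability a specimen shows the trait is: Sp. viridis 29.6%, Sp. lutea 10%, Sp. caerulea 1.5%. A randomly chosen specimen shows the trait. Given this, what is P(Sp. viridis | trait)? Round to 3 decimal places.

Unnormalized posteriors (prior × likelihood):
  Sp. viridis: 0.11 × 0.296 = 0.03256
  Sp. lutea: 0.11 × 0.1 = 0.011
  Sp. caerulea: 0.78 × 0.015 = 0.0117
Sum = 0.05526.
P(Sp. viridis | evidence) = 0.03256 / 0.05526 ≈ 0.589.

0.589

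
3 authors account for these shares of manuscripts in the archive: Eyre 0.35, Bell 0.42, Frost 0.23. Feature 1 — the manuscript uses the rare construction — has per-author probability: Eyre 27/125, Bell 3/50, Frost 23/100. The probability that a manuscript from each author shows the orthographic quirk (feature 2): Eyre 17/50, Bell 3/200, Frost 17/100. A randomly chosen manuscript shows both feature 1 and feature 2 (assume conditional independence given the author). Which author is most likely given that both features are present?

Unnormalized posteriors (prior × likelihood):
  Eyre: 0.35 × 0.216 × 0.34 = 0.025704
  Bell: 0.42 × 0.06 × 0.015 = 0.000378
  Frost: 0.23 × 0.23 × 0.17 = 0.008993
Sum = 0.035075.
Largest term belongs to Eyre, so Eyre is most probable.

Eyre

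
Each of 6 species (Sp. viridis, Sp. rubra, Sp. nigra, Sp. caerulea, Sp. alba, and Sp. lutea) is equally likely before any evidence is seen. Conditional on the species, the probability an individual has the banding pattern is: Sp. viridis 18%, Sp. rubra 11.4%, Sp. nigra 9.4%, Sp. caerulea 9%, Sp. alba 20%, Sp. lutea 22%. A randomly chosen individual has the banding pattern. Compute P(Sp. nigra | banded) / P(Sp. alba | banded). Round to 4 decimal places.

0.4700

With a uniform prior (1/6 each), posterior ∝ likelihood:
  Sp. viridis: 0.18
  Sp. rubra: 0.114
  Sp. nigra: 0.094
  Sp. caerulea: 0.09
  Sp. alba: 0.2
  Sp. lutea: 0.22
Normalizing constant = 0.898.
The ratio is 0.094 / 0.2 (the normalizer cancels) = 0.4700.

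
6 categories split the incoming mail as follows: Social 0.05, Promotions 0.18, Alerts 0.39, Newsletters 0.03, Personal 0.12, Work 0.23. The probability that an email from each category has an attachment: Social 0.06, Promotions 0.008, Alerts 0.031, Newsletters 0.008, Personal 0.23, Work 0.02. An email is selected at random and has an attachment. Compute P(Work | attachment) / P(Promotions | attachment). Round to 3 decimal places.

3.194

Compute prior × likelihood for every hypothesis:
  Social: 0.05 × 0.06 = 0.003
  Promotions: 0.18 × 0.008 = 0.00144
  Alerts: 0.39 × 0.031 = 0.01209
  Newsletters: 0.03 × 0.008 = 0.00024
  Personal: 0.12 × 0.23 = 0.0276
  Work: 0.23 × 0.02 = 0.0046
Total = 0.04897.
The ratio is 0.0046 / 0.00144 (the normalizer cancels) = 3.194.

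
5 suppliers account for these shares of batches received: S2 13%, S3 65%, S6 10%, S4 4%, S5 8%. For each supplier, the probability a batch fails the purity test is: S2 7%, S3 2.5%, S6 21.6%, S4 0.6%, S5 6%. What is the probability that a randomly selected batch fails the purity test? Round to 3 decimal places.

0.052

By Bayes' rule, posterior ∝ prior × likelihood:
  S2: 0.13 × 0.07 = 0.0091
  S3: 0.65 × 0.025 = 0.01625
  S6: 0.1 × 0.216 = 0.0216
  S4: 0.04 × 0.006 = 0.00024
  S5: 0.08 × 0.06 = 0.0048
P(off-spec) = 0.0091 + 0.01625 + 0.0216 + 0.00024 + 0.0048 = 0.05199 → 0.052.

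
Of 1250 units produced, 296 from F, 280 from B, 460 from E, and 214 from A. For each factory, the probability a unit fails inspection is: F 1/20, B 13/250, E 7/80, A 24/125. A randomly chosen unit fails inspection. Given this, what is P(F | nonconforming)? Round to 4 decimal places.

Compute prior × likelihood for every hypothesis:
  F: 0.2368 × 0.05 = 0.01184
  B: 0.224 × 0.052 = 0.011648
  E: 0.368 × 0.0875 = 0.0322
  A: 0.1712 × 0.192 = 0.0328704
Total = 0.0885584.
P(F | evidence) = 0.01184 / 0.0885584 ≈ 0.1337.

0.1337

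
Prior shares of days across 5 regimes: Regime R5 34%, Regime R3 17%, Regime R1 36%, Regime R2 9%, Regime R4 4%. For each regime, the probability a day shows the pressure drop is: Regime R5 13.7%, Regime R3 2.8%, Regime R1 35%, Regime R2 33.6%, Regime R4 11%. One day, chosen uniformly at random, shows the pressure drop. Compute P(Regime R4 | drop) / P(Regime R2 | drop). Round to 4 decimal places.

Compute prior × likelihood for every hypothesis:
  Regime R5: 0.34 × 0.137 = 0.04658
  Regime R3: 0.17 × 0.028 = 0.00476
  Regime R1: 0.36 × 0.35 = 0.126
  Regime R2: 0.09 × 0.336 = 0.03024
  Regime R4: 0.04 × 0.11 = 0.0044
Normalizing constant = 0.21198.
The ratio is 0.0044 / 0.03024 (the normalizer cancels) = 0.1455.

0.1455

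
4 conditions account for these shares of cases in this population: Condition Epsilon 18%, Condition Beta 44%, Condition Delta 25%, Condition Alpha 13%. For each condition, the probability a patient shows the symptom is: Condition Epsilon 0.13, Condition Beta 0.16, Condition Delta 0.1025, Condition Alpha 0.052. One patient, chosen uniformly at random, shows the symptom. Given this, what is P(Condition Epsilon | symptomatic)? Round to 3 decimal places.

By Bayes' rule, posterior ∝ prior × likelihood:
  Condition Epsilon: 0.18 × 0.13 = 0.0234
  Condition Beta: 0.44 × 0.16 = 0.0704
  Condition Delta: 0.25 × 0.1025 = 0.025625
  Condition Alpha: 0.13 × 0.052 = 0.00676
Normalizing constant = 0.126185.
P(Condition Epsilon | evidence) = 0.0234 / 0.126185 ≈ 0.185.

0.185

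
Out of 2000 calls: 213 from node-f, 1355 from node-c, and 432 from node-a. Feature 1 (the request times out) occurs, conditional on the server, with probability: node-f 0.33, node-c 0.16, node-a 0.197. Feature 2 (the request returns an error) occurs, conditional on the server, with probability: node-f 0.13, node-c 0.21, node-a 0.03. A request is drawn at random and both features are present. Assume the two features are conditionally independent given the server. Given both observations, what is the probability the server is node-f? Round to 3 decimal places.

Compute prior × likelihood for every hypothesis:
  node-f: 0.1065 × 0.33 × 0.13 = 0.00456885
  node-c: 0.6775 × 0.16 × 0.21 = 0.022764
  node-a: 0.216 × 0.197 × 0.03 = 0.00127656
Normalizing constant = 0.02860941.
P(node-f | evidence) = 0.00456885 / 0.02860941 ≈ 0.160.

0.160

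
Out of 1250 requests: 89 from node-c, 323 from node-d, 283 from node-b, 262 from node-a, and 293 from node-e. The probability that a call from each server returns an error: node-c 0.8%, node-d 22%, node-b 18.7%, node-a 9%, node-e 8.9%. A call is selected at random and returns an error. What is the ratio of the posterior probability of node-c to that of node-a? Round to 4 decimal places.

Compute prior × likelihood for every hypothesis:
  node-c: 0.0712 × 0.008 = 0.0005696
  node-d: 0.2584 × 0.22 = 0.056848
  node-b: 0.2264 × 0.187 = 0.0423368
  node-a: 0.2096 × 0.09 = 0.018864
  node-e: 0.2344 × 0.089 = 0.0208616
Normalizing constant = 0.13948.
The ratio is 0.0005696 / 0.018864 (the normalizer cancels) = 0.0302.

0.0302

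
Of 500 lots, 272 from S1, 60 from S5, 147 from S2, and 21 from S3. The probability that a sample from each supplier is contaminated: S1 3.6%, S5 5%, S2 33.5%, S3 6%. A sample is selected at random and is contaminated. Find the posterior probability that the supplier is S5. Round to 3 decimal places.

0.047

Unnormalized posteriors (prior × likelihood):
  S1: 0.544 × 0.036 = 0.019584
  S5: 0.12 × 0.05 = 0.006
  S2: 0.294 × 0.335 = 0.09849
  S3: 0.042 × 0.06 = 0.00252
Total = 0.126594.
P(S5 | evidence) = 0.006 / 0.126594 ≈ 0.047.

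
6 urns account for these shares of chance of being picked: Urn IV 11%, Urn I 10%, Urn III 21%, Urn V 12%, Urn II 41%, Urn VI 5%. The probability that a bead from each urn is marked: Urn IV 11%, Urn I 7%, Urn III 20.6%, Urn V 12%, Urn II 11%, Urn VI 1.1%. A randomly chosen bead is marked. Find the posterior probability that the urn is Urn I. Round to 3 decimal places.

Compute prior × likelihood for every hypothesis:
  Urn IV: 0.11 × 0.11 = 0.0121
  Urn I: 0.1 × 0.07 = 0.007
  Urn III: 0.21 × 0.206 = 0.04326
  Urn V: 0.12 × 0.12 = 0.0144
  Urn II: 0.41 × 0.11 = 0.0451
  Urn VI: 0.05 × 0.011 = 0.00055
Normalizing constant = 0.12241.
P(Urn I | evidence) = 0.007 / 0.12241 ≈ 0.057.

0.057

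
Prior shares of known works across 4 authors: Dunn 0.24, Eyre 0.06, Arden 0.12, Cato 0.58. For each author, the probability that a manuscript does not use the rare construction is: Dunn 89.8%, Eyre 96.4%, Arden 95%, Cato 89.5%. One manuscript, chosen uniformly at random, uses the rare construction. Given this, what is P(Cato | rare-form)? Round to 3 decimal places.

0.651

Taking complements, P(rare-form | each) = Dunn 0.102, Eyre 0.036, Arden 0.05, Cato 0.105.
Compute prior × likelihood for every hypothesis:
  Dunn: 0.24 × 0.102 = 0.02448
  Eyre: 0.06 × 0.036 = 0.00216
  Arden: 0.12 × 0.05 = 0.006
  Cato: 0.58 × 0.105 = 0.0609
Total = 0.09354.
P(Cato | evidence) = 0.0609 / 0.09354 ≈ 0.651.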